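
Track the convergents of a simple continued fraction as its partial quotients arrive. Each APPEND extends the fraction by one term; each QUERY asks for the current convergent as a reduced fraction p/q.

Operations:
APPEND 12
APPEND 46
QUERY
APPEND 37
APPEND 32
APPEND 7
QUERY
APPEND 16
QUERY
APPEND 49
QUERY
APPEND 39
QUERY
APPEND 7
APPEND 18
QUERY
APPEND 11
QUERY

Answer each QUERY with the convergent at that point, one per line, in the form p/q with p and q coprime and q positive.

APPEND 12: p_0 = 12·1 + 0 = 12, q_0 = 12·0 + 1 = 1 → 12/1
APPEND 46: p_1 = 46·12 + 1 = 553, q_1 = 46·1 + 0 = 46 → 553/46
APPEND 37: p_2 = 37·553 + 12 = 20473, q_2 = 37·46 + 1 = 1703 → 20473/1703
APPEND 32: p_3 = 32·20473 + 553 = 655689, q_3 = 32·1703 + 46 = 54542 → 655689/54542
APPEND 7: p_4 = 7·655689 + 20473 = 4610296, q_4 = 7·54542 + 1703 = 383497 → 4610296/383497
APPEND 16: p_5 = 16·4610296 + 655689 = 74420425, q_5 = 16·383497 + 54542 = 6190494 → 74420425/6190494
APPEND 49: p_6 = 49·74420425 + 4610296 = 3651211121, q_6 = 49·6190494 + 383497 = 303717703 → 3651211121/303717703
APPEND 39: p_7 = 39·3651211121 + 74420425 = 142471654144, q_7 = 39·303717703 + 6190494 = 11851180911 → 142471654144/11851180911
APPEND 7: p_8 = 7·142471654144 + 3651211121 = 1000952790129, q_8 = 7·11851180911 + 303717703 = 83261984080 → 1000952790129/83261984080
APPEND 18: p_9 = 18·1000952790129 + 142471654144 = 18159621876466, q_9 = 18·83261984080 + 11851180911 = 1510566894351 → 18159621876466/1510566894351
APPEND 11: p_10 = 11·18159621876466 + 1000952790129 = 200756793431255, q_10 = 11·1510566894351 + 83261984080 = 16699497821941 → 200756793431255/16699497821941

553/46
4610296/383497
74420425/6190494
3651211121/303717703
142471654144/11851180911
18159621876466/1510566894351
200756793431255/16699497821941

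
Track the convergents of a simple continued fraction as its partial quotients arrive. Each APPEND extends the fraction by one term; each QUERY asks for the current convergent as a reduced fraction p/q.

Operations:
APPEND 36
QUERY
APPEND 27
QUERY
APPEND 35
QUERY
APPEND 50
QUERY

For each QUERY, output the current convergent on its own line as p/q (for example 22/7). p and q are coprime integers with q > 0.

36/1
973/27
34091/946
1705523/47327

APPEND 36: p_0 = 36·1 + 0 = 36, q_0 = 36·0 + 1 = 1 → 36/1
APPEND 27: p_1 = 27·36 + 1 = 973, q_1 = 27·1 + 0 = 27 → 973/27
APPEND 35: p_2 = 35·973 + 36 = 34091, q_2 = 35·27 + 1 = 946 → 34091/946
APPEND 50: p_3 = 50·34091 + 973 = 1705523, q_3 = 50·946 + 27 = 47327 → 1705523/47327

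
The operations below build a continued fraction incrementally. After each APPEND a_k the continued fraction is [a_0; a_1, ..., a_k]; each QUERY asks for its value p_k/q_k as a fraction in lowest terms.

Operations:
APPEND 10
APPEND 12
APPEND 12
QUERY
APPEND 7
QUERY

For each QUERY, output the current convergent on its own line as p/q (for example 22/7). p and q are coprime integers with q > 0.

1462/145
10355/1027

APPEND 10: p_0 = 10·1 + 0 = 10, q_0 = 10·0 + 1 = 1 → 10/1
APPEND 12: p_1 = 12·10 + 1 = 121, q_1 = 12·1 + 0 = 12 → 121/12
APPEND 12: p_2 = 12·121 + 10 = 1462, q_2 = 12·12 + 1 = 145 → 1462/145
APPEND 7: p_3 = 7·1462 + 121 = 10355, q_3 = 7·145 + 12 = 1027 → 10355/1027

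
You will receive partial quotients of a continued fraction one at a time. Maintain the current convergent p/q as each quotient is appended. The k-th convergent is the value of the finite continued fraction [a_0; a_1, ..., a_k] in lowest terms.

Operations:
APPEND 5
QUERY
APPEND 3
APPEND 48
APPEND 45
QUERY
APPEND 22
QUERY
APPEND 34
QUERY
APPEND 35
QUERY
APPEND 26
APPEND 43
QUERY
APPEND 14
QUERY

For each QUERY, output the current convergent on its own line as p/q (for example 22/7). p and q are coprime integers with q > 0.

APPEND 5: p_0 = 5·1 + 0 = 5, q_0 = 5·0 + 1 = 1 → 5/1
APPEND 3: p_1 = 3·5 + 1 = 16, q_1 = 3·1 + 0 = 3 → 16/3
APPEND 48: p_2 = 48·16 + 5 = 773, q_2 = 48·3 + 1 = 145 → 773/145
APPEND 45: p_3 = 45·773 + 16 = 34801, q_3 = 45·145 + 3 = 6528 → 34801/6528
APPEND 22: p_4 = 22·34801 + 773 = 766395, q_4 = 22·6528 + 145 = 143761 → 766395/143761
APPEND 34: p_5 = 34·766395 + 34801 = 26092231, q_5 = 34·143761 + 6528 = 4894402 → 26092231/4894402
APPEND 35: p_6 = 35·26092231 + 766395 = 913994480, q_6 = 35·4894402 + 143761 = 171447831 → 913994480/171447831
APPEND 26: p_7 = 26·913994480 + 26092231 = 23789948711, q_7 = 26·171447831 + 4894402 = 4462538008 → 23789948711/4462538008
APPEND 43: p_8 = 43·23789948711 + 913994480 = 1023881789053, q_8 = 43·4462538008 + 171447831 = 192060582175 → 1023881789053/192060582175
APPEND 14: p_9 = 14·1023881789053 + 23789948711 = 14358134995453, q_9 = 14·192060582175 + 4462538008 = 2693310688458 → 14358134995453/2693310688458

5/1
34801/6528
766395/143761
26092231/4894402
913994480/171447831
1023881789053/192060582175
14358134995453/2693310688458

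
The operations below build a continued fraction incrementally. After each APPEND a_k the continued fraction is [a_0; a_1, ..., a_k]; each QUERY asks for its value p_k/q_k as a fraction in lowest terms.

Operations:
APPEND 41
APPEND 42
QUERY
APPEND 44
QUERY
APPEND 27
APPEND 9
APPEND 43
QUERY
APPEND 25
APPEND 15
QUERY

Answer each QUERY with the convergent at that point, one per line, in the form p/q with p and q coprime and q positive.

APPEND 41: p_0 = 41·1 + 0 = 41, q_0 = 41·0 + 1 = 1 → 41/1
APPEND 42: p_1 = 42·41 + 1 = 1723, q_1 = 42·1 + 0 = 42 → 1723/42
APPEND 44: p_2 = 44·1723 + 41 = 75853, q_2 = 44·42 + 1 = 1849 → 75853/1849
APPEND 27: p_3 = 27·75853 + 1723 = 2049754, q_3 = 27·1849 + 42 = 49965 → 2049754/49965
APPEND 9: p_4 = 9·2049754 + 75853 = 18523639, q_4 = 9·49965 + 1849 = 451534 → 18523639/451534
APPEND 43: p_5 = 43·18523639 + 2049754 = 798566231, q_5 = 43·451534 + 49965 = 19465927 → 798566231/19465927
APPEND 25: p_6 = 25·798566231 + 18523639 = 19982679414, q_6 = 25·19465927 + 451534 = 487099709 → 19982679414/487099709
APPEND 15: p_7 = 15·19982679414 + 798566231 = 300538757441, q_7 = 15·487099709 + 19465927 = 7325961562 → 300538757441/7325961562

1723/42
75853/1849
798566231/19465927
300538757441/7325961562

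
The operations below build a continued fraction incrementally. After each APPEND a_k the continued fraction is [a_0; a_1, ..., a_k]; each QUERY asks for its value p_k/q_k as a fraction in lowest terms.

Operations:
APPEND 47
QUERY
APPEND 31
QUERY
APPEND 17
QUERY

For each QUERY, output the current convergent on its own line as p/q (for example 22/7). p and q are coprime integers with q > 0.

APPEND 47: p_0 = 47·1 + 0 = 47, q_0 = 47·0 + 1 = 1 → 47/1
APPEND 31: p_1 = 31·47 + 1 = 1458, q_1 = 31·1 + 0 = 31 → 1458/31
APPEND 17: p_2 = 17·1458 + 47 = 24833, q_2 = 17·31 + 1 = 528 → 24833/528

47/1
1458/31
24833/528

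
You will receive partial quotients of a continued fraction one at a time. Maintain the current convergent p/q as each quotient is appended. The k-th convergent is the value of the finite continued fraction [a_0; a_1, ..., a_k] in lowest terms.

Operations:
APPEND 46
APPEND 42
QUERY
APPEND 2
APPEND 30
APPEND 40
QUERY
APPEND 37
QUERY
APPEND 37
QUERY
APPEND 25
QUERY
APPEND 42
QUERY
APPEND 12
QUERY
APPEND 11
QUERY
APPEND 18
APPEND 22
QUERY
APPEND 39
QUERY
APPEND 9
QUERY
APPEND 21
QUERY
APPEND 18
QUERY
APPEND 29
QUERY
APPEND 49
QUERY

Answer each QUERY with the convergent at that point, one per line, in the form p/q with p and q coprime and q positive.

APPEND 46: p_0 = 46·1 + 0 = 46, q_0 = 46·0 + 1 = 1 → 46/1
APPEND 42: p_1 = 42·46 + 1 = 1933, q_1 = 42·1 + 0 = 42 → 1933/42
APPEND 2: p_2 = 2·1933 + 46 = 3912, q_2 = 2·42 + 1 = 85 → 3912/85
APPEND 30: p_3 = 30·3912 + 1933 = 119293, q_3 = 30·85 + 42 = 2592 → 119293/2592
APPEND 40: p_4 = 40·119293 + 3912 = 4775632, q_4 = 40·2592 + 85 = 103765 → 4775632/103765
APPEND 37: p_5 = 37·4775632 + 119293 = 176817677, q_5 = 37·103765 + 2592 = 3841897 → 176817677/3841897
APPEND 37: p_6 = 37·176817677 + 4775632 = 6547029681, q_6 = 37·3841897 + 103765 = 142253954 → 6547029681/142253954
APPEND 25: p_7 = 25·6547029681 + 176817677 = 163852559702, q_7 = 25·142253954 + 3841897 = 3560190747 → 163852559702/3560190747
APPEND 42: p_8 = 42·163852559702 + 6547029681 = 6888354537165, q_8 = 42·3560190747 + 142253954 = 149670265328 → 6888354537165/149670265328
APPEND 12: p_9 = 12·6888354537165 + 163852559702 = 82824107005682, q_9 = 12·149670265328 + 3560190747 = 1799603374683 → 82824107005682/1799603374683
APPEND 11: p_10 = 11·82824107005682 + 6888354537165 = 917953531599667, q_10 = 11·1799603374683 + 149670265328 = 19945307386841 → 917953531599667/19945307386841
APPEND 18: p_11 = 18·917953531599667 + 82824107005682 = 16605987675799688, q_11 = 18·19945307386841 + 1799603374683 = 360815136337821 → 16605987675799688/360815136337821
APPEND 22: p_12 = 22·16605987675799688 + 917953531599667 = 366249682399192803, q_12 = 22·360815136337821 + 19945307386841 = 7957878306818903 → 366249682399192803/7957878306818903
APPEND 39: p_13 = 39·366249682399192803 + 16605987675799688 = 14300343601244319005, q_13 = 39·7957878306818903 + 360815136337821 = 310718069102275038 → 14300343601244319005/310718069102275038
APPEND 9: p_14 = 9·14300343601244319005 + 366249682399192803 = 129069342093598063848, q_14 = 9·310718069102275038 + 7957878306818903 = 2804420500227294245 → 129069342093598063848/2804420500227294245
APPEND 21: p_15 = 21·129069342093598063848 + 14300343601244319005 = 2724756527566803659813, q_15 = 21·2804420500227294245 + 310718069102275038 = 59203548573875454183 → 2724756527566803659813/59203548573875454183
APPEND 18: p_16 = 18·2724756527566803659813 + 129069342093598063848 = 49174686838296063940482, q_16 = 18·59203548573875454183 + 2804420500227294245 = 1068468294829985469539 → 49174686838296063940482/1068468294829985469539
APPEND 29: p_17 = 29·49174686838296063940482 + 2724756527566803659813 = 1428790674838152657933791, q_17 = 29·1068468294829985469539 + 59203548573875454183 = 31044784098643454070814 → 1428790674838152657933791/31044784098643454070814
APPEND 49: p_18 = 49·1428790674838152657933791 + 49174686838296063940482 = 70059917753907776302696241, q_18 = 49·31044784098643454070814 + 1068468294829985469539 = 1522262889128359234939425 → 70059917753907776302696241/1522262889128359234939425

1933/42
4775632/103765
176817677/3841897
6547029681/142253954
163852559702/3560190747
6888354537165/149670265328
82824107005682/1799603374683
917953531599667/19945307386841
366249682399192803/7957878306818903
14300343601244319005/310718069102275038
129069342093598063848/2804420500227294245
2724756527566803659813/59203548573875454183
49174686838296063940482/1068468294829985469539
1428790674838152657933791/31044784098643454070814
70059917753907776302696241/1522262889128359234939425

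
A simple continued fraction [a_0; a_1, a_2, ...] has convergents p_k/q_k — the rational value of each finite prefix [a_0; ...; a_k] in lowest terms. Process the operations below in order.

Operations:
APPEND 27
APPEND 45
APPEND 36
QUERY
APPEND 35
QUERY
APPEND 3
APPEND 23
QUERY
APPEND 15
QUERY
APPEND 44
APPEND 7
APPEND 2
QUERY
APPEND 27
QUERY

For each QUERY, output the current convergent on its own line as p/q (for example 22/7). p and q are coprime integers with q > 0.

APPEND 27: p_0 = 27·1 + 0 = 27, q_0 = 27·0 + 1 = 1 → 27/1
APPEND 45: p_1 = 45·27 + 1 = 1216, q_1 = 45·1 + 0 = 45 → 1216/45
APPEND 36: p_2 = 36·1216 + 27 = 43803, q_2 = 36·45 + 1 = 1621 → 43803/1621
APPEND 35: p_3 = 35·43803 + 1216 = 1534321, q_3 = 35·1621 + 45 = 56780 → 1534321/56780
APPEND 3: p_4 = 3·1534321 + 43803 = 4646766, q_4 = 3·56780 + 1621 = 171961 → 4646766/171961
APPEND 23: p_5 = 23·4646766 + 1534321 = 108409939, q_5 = 23·171961 + 56780 = 4011883 → 108409939/4011883
APPEND 15: p_6 = 15·108409939 + 4646766 = 1630795851, q_6 = 15·4011883 + 171961 = 60350206 → 1630795851/60350206
APPEND 44: p_7 = 44·1630795851 + 108409939 = 71863427383, q_7 = 44·60350206 + 4011883 = 2659420947 → 71863427383/2659420947
APPEND 7: p_8 = 7·71863427383 + 1630795851 = 504674787532, q_8 = 7·2659420947 + 60350206 = 18676296835 → 504674787532/18676296835
APPEND 2: p_9 = 2·504674787532 + 71863427383 = 1081213002447, q_9 = 2·18676296835 + 2659420947 = 40012014617 → 1081213002447/40012014617
APPEND 27: p_10 = 27·1081213002447 + 504674787532 = 29697425853601, q_10 = 27·40012014617 + 18676296835 = 1099000691494 → 29697425853601/1099000691494

43803/1621
1534321/56780
108409939/4011883
1630795851/60350206
1081213002447/40012014617
29697425853601/1099000691494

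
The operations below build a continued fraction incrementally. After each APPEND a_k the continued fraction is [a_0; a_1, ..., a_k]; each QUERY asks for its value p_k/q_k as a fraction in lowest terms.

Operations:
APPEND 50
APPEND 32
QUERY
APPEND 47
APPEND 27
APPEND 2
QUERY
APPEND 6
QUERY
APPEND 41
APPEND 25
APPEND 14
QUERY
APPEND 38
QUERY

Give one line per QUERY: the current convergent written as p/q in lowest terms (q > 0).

APPEND 50: p_0 = 50·1 + 0 = 50, q_0 = 50·0 + 1 = 1 → 50/1
APPEND 32: p_1 = 32·50 + 1 = 1601, q_1 = 32·1 + 0 = 32 → 1601/32
APPEND 47: p_2 = 47·1601 + 50 = 75297, q_2 = 47·32 + 1 = 1505 → 75297/1505
APPEND 27: p_3 = 27·75297 + 1601 = 2034620, q_3 = 27·1505 + 32 = 40667 → 2034620/40667
APPEND 2: p_4 = 2·2034620 + 75297 = 4144537, q_4 = 2·40667 + 1505 = 82839 → 4144537/82839
APPEND 6: p_5 = 6·4144537 + 2034620 = 26901842, q_5 = 6·82839 + 40667 = 537701 → 26901842/537701
APPEND 41: p_6 = 41·26901842 + 4144537 = 1107120059, q_6 = 41·537701 + 82839 = 22128580 → 1107120059/22128580
APPEND 25: p_7 = 25·1107120059 + 26901842 = 27704903317, q_7 = 25·22128580 + 537701 = 553752201 → 27704903317/553752201
APPEND 14: p_8 = 14·27704903317 + 1107120059 = 388975766497, q_8 = 14·553752201 + 22128580 = 7774659394 → 388975766497/7774659394
APPEND 38: p_9 = 38·388975766497 + 27704903317 = 14808784030203, q_9 = 38·7774659394 + 553752201 = 295990809173 → 14808784030203/295990809173

1601/32
4144537/82839
26901842/537701
388975766497/7774659394
14808784030203/295990809173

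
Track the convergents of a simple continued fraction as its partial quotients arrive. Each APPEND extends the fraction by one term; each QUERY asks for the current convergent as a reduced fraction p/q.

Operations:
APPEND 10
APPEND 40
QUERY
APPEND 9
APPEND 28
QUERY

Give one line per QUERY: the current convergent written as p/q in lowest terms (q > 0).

APPEND 10: p_0 = 10·1 + 0 = 10, q_0 = 10·0 + 1 = 1 → 10/1
APPEND 40: p_1 = 40·10 + 1 = 401, q_1 = 40·1 + 0 = 40 → 401/40
APPEND 9: p_2 = 9·401 + 10 = 3619, q_2 = 9·40 + 1 = 361 → 3619/361
APPEND 28: p_3 = 28·3619 + 401 = 101733, q_3 = 28·361 + 40 = 10148 → 101733/10148

401/40
101733/10148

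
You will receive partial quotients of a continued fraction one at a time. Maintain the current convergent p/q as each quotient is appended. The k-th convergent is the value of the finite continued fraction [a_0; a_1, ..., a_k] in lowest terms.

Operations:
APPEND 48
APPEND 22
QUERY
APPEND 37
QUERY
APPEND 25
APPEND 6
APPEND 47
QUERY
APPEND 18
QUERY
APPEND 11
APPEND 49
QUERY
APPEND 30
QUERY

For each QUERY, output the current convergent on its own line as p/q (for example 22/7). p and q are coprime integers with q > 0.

1057/22
39157/815
279175285/5810656
5031074179/104715005
2730459645625/56830824844
81969410360004/1706082421031

APPEND 48: p_0 = 48·1 + 0 = 48, q_0 = 48·0 + 1 = 1 → 48/1
APPEND 22: p_1 = 22·48 + 1 = 1057, q_1 = 22·1 + 0 = 22 → 1057/22
APPEND 37: p_2 = 37·1057 + 48 = 39157, q_2 = 37·22 + 1 = 815 → 39157/815
APPEND 25: p_3 = 25·39157 + 1057 = 979982, q_3 = 25·815 + 22 = 20397 → 979982/20397
APPEND 6: p_4 = 6·979982 + 39157 = 5919049, q_4 = 6·20397 + 815 = 123197 → 5919049/123197
APPEND 47: p_5 = 47·5919049 + 979982 = 279175285, q_5 = 47·123197 + 20397 = 5810656 → 279175285/5810656
APPEND 18: p_6 = 18·279175285 + 5919049 = 5031074179, q_6 = 18·5810656 + 123197 = 104715005 → 5031074179/104715005
APPEND 11: p_7 = 11·5031074179 + 279175285 = 55620991254, q_7 = 11·104715005 + 5810656 = 1157675711 → 55620991254/1157675711
APPEND 49: p_8 = 49·55620991254 + 5031074179 = 2730459645625, q_8 = 49·1157675711 + 104715005 = 56830824844 → 2730459645625/56830824844
APPEND 30: p_9 = 30·2730459645625 + 55620991254 = 81969410360004, q_9 = 30·56830824844 + 1157675711 = 1706082421031 → 81969410360004/1706082421031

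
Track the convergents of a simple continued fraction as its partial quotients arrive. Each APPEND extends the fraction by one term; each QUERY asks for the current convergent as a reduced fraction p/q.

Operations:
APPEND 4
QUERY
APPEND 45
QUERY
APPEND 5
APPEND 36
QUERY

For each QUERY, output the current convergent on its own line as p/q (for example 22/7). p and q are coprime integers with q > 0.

APPEND 4: p_0 = 4·1 + 0 = 4, q_0 = 4·0 + 1 = 1 → 4/1
APPEND 45: p_1 = 45·4 + 1 = 181, q_1 = 45·1 + 0 = 45 → 181/45
APPEND 5: p_2 = 5·181 + 4 = 909, q_2 = 5·45 + 1 = 226 → 909/226
APPEND 36: p_3 = 36·909 + 181 = 32905, q_3 = 36·226 + 45 = 8181 → 32905/8181

4/1
181/45
32905/8181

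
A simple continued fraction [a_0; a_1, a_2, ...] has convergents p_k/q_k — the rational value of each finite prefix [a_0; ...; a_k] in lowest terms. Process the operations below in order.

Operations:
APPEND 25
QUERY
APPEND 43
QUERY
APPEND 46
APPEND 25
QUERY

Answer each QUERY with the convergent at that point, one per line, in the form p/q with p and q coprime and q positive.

25/1
1076/43
1239101/49518

APPEND 25: p_0 = 25·1 + 0 = 25, q_0 = 25·0 + 1 = 1 → 25/1
APPEND 43: p_1 = 43·25 + 1 = 1076, q_1 = 43·1 + 0 = 43 → 1076/43
APPEND 46: p_2 = 46·1076 + 25 = 49521, q_2 = 46·43 + 1 = 1979 → 49521/1979
APPEND 25: p_3 = 25·49521 + 1076 = 1239101, q_3 = 25·1979 + 43 = 49518 → 1239101/49518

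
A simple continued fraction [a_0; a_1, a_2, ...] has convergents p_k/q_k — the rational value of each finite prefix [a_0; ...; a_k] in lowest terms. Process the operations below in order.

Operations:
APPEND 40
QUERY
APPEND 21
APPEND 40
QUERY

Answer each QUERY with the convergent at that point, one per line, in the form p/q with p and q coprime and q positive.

APPEND 40: p_0 = 40·1 + 0 = 40, q_0 = 40·0 + 1 = 1 → 40/1
APPEND 21: p_1 = 21·40 + 1 = 841, q_1 = 21·1 + 0 = 21 → 841/21
APPEND 40: p_2 = 40·841 + 40 = 33680, q_2 = 40·21 + 1 = 841 → 33680/841

40/1
33680/841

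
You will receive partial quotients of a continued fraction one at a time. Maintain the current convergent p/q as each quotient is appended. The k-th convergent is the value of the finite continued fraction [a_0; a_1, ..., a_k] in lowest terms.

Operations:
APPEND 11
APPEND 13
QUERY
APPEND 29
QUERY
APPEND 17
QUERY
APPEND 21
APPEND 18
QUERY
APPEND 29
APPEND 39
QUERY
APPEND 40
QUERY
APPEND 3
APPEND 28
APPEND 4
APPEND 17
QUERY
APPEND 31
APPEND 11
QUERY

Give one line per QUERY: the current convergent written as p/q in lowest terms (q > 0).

144/13
4187/378
71323/6439
27106783/2447185
30743455186/2775501703
1230525806117/111091172082
7339709663145686/662624826856259
2514861692777100251/227040287725722793

APPEND 11: p_0 = 11·1 + 0 = 11, q_0 = 11·0 + 1 = 1 → 11/1
APPEND 13: p_1 = 13·11 + 1 = 144, q_1 = 13·1 + 0 = 13 → 144/13
APPEND 29: p_2 = 29·144 + 11 = 4187, q_2 = 29·13 + 1 = 378 → 4187/378
APPEND 17: p_3 = 17·4187 + 144 = 71323, q_3 = 17·378 + 13 = 6439 → 71323/6439
APPEND 21: p_4 = 21·71323 + 4187 = 1501970, q_4 = 21·6439 + 378 = 135597 → 1501970/135597
APPEND 18: p_5 = 18·1501970 + 71323 = 27106783, q_5 = 18·135597 + 6439 = 2447185 → 27106783/2447185
APPEND 29: p_6 = 29·27106783 + 1501970 = 787598677, q_6 = 29·2447185 + 135597 = 71103962 → 787598677/71103962
APPEND 39: p_7 = 39·787598677 + 27106783 = 30743455186, q_7 = 39·71103962 + 2447185 = 2775501703 → 30743455186/2775501703
APPEND 40: p_8 = 40·30743455186 + 787598677 = 1230525806117, q_8 = 40·2775501703 + 71103962 = 111091172082 → 1230525806117/111091172082
APPEND 3: p_9 = 3·1230525806117 + 30743455186 = 3722320873537, q_9 = 3·111091172082 + 2775501703 = 336049017949 → 3722320873537/336049017949
APPEND 28: p_10 = 28·3722320873537 + 1230525806117 = 105455510265153, q_10 = 28·336049017949 + 111091172082 = 9520463674654 → 105455510265153/9520463674654
APPEND 4: p_11 = 4·105455510265153 + 3722320873537 = 425544361934149, q_11 = 4·9520463674654 + 336049017949 = 38417903716565 → 425544361934149/38417903716565
APPEND 17: p_12 = 17·425544361934149 + 105455510265153 = 7339709663145686, q_12 = 17·38417903716565 + 9520463674654 = 662624826856259 → 7339709663145686/662624826856259
APPEND 31: p_13 = 31·7339709663145686 + 425544361934149 = 227956543919450415, q_13 = 31·662624826856259 + 38417903716565 = 20579787536260594 → 227956543919450415/20579787536260594
APPEND 11: p_14 = 11·227956543919450415 + 7339709663145686 = 2514861692777100251, q_14 = 11·20579787536260594 + 662624826856259 = 227040287725722793 → 2514861692777100251/227040287725722793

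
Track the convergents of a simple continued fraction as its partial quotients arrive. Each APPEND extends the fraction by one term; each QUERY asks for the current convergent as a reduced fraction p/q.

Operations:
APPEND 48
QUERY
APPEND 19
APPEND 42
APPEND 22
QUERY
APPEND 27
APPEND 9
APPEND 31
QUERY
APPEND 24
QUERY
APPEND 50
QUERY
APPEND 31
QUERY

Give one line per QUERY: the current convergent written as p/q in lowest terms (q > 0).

48/1
845581/17597
6429555691/133802547
154516003894/3215561987
7732229750391/160911901897
239853638266015/4991484520794

APPEND 48: p_0 = 48·1 + 0 = 48, q_0 = 48·0 + 1 = 1 → 48/1
APPEND 19: p_1 = 19·48 + 1 = 913, q_1 = 19·1 + 0 = 19 → 913/19
APPEND 42: p_2 = 42·913 + 48 = 38394, q_2 = 42·19 + 1 = 799 → 38394/799
APPEND 22: p_3 = 22·38394 + 913 = 845581, q_3 = 22·799 + 19 = 17597 → 845581/17597
APPEND 27: p_4 = 27·845581 + 38394 = 22869081, q_4 = 27·17597 + 799 = 475918 → 22869081/475918
APPEND 9: p_5 = 9·22869081 + 845581 = 206667310, q_5 = 9·475918 + 17597 = 4300859 → 206667310/4300859
APPEND 31: p_6 = 31·206667310 + 22869081 = 6429555691, q_6 = 31·4300859 + 475918 = 133802547 → 6429555691/133802547
APPEND 24: p_7 = 24·6429555691 + 206667310 = 154516003894, q_7 = 24·133802547 + 4300859 = 3215561987 → 154516003894/3215561987
APPEND 50: p_8 = 50·154516003894 + 6429555691 = 7732229750391, q_8 = 50·3215561987 + 133802547 = 160911901897 → 7732229750391/160911901897
APPEND 31: p_9 = 31·7732229750391 + 154516003894 = 239853638266015, q_9 = 31·160911901897 + 3215561987 = 4991484520794 → 239853638266015/4991484520794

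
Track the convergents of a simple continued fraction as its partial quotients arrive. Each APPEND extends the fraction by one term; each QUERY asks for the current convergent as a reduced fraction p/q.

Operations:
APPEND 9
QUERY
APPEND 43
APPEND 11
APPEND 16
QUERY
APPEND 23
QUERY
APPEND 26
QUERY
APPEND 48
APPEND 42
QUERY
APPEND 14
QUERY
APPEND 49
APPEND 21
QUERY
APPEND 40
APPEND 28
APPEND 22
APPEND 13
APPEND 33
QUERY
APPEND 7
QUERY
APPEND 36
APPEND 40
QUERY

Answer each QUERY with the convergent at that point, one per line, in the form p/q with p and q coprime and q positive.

APPEND 9: p_0 = 9·1 + 0 = 9, q_0 = 9·0 + 1 = 1 → 9/1
APPEND 43: p_1 = 43·9 + 1 = 388, q_1 = 43·1 + 0 = 43 → 388/43
APPEND 11: p_2 = 11·388 + 9 = 4277, q_2 = 11·43 + 1 = 474 → 4277/474
APPEND 16: p_3 = 16·4277 + 388 = 68820, q_3 = 16·474 + 43 = 7627 → 68820/7627
APPEND 23: p_4 = 23·68820 + 4277 = 1587137, q_4 = 23·7627 + 474 = 175895 → 1587137/175895
APPEND 26: p_5 = 26·1587137 + 68820 = 41334382, q_5 = 26·175895 + 7627 = 4580897 → 41334382/4580897
APPEND 48: p_6 = 48·41334382 + 1587137 = 1985637473, q_6 = 48·4580897 + 175895 = 220058951 → 1985637473/220058951
APPEND 42: p_7 = 42·1985637473 + 41334382 = 83438108248, q_7 = 42·220058951 + 4580897 = 9247056839 → 83438108248/9247056839
APPEND 14: p_8 = 14·83438108248 + 1985637473 = 1170119152945, q_8 = 14·9247056839 + 220058951 = 129678854697 → 1170119152945/129678854697
APPEND 49: p_9 = 49·1170119152945 + 83438108248 = 57419276602553, q_9 = 49·129678854697 + 9247056839 = 6363510936992 → 57419276602553/6363510936992
APPEND 21: p_10 = 21·57419276602553 + 1170119152945 = 1206974927806558, q_10 = 21·6363510936992 + 129678854697 = 133763408531529 → 1206974927806558/133763408531529
APPEND 40: p_11 = 40·1206974927806558 + 57419276602553 = 48336416388864873, q_11 = 40·133763408531529 + 6363510936992 = 5356899852198152 → 48336416388864873/5356899852198152
APPEND 28: p_12 = 28·48336416388864873 + 1206974927806558 = 1354626633816023002, q_12 = 28·5356899852198152 + 133763408531529 = 150126959270079785 → 1354626633816023002/150126959270079785
APPEND 22: p_13 = 22·1354626633816023002 + 48336416388864873 = 29850122360341370917, q_13 = 22·150126959270079785 + 5356899852198152 = 3308150003793953422 → 29850122360341370917/3308150003793953422
APPEND 13: p_14 = 13·29850122360341370917 + 1354626633816023002 = 389406217318253844923, q_14 = 13·3308150003793953422 + 150126959270079785 = 43156077008591474271 → 389406217318253844923/43156077008591474271
APPEND 33: p_15 = 33·389406217318253844923 + 29850122360341370917 = 12880255293862718253376, q_15 = 33·43156077008591474271 + 3308150003793953422 = 1427458691287312604365 → 12880255293862718253376/1427458691287312604365
APPEND 7: p_16 = 7·12880255293862718253376 + 389406217318253844923 = 90551193274357281618555, q_16 = 7·1427458691287312604365 + 43156077008591474271 = 10035366916019779704826 → 90551193274357281618555/10035366916019779704826
APPEND 36: p_17 = 36·90551193274357281618555 + 12880255293862718253376 = 3272723213170724856521356, q_17 = 36·10035366916019779704826 + 1427458691287312604365 = 362700667667999381978101 → 3272723213170724856521356/362700667667999381978101
APPEND 40: p_18 = 40·3272723213170724856521356 + 90551193274357281618555 = 130999479720103351542472795, q_18 = 40·362700667667999381978101 + 10035366916019779704826 = 14518062073635995058828866 → 130999479720103351542472795/14518062073635995058828866

9/1
68820/7627
1587137/175895
41334382/4580897
83438108248/9247056839
1170119152945/129678854697
1206974927806558/133763408531529
12880255293862718253376/1427458691287312604365
90551193274357281618555/10035366916019779704826
130999479720103351542472795/14518062073635995058828866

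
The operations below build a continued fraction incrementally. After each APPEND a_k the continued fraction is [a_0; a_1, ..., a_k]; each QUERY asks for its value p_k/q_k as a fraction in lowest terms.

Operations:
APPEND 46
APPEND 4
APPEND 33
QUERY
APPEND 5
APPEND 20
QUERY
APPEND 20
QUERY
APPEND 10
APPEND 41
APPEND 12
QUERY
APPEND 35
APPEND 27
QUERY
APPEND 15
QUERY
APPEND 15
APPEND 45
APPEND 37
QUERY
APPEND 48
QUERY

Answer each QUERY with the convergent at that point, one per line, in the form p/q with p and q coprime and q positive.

6151/133
624951/13513
12529960/270929
62231163163/1345593027
59010417139075/1275952461546
887339523233381/19186494584987
22305757602915525237/482306136779405285
1071278861926422235307/23163722053611674462

APPEND 46: p_0 = 46·1 + 0 = 46, q_0 = 46·0 + 1 = 1 → 46/1
APPEND 4: p_1 = 4·46 + 1 = 185, q_1 = 4·1 + 0 = 4 → 185/4
APPEND 33: p_2 = 33·185 + 46 = 6151, q_2 = 33·4 + 1 = 133 → 6151/133
APPEND 5: p_3 = 5·6151 + 185 = 30940, q_3 = 5·133 + 4 = 669 → 30940/669
APPEND 20: p_4 = 20·30940 + 6151 = 624951, q_4 = 20·669 + 133 = 13513 → 624951/13513
APPEND 20: p_5 = 20·624951 + 30940 = 12529960, q_5 = 20·13513 + 669 = 270929 → 12529960/270929
APPEND 10: p_6 = 10·12529960 + 624951 = 125924551, q_6 = 10·270929 + 13513 = 2722803 → 125924551/2722803
APPEND 41: p_7 = 41·125924551 + 12529960 = 5175436551, q_7 = 41·2722803 + 270929 = 111905852 → 5175436551/111905852
APPEND 12: p_8 = 12·5175436551 + 125924551 = 62231163163, q_8 = 12·111905852 + 2722803 = 1345593027 → 62231163163/1345593027
APPEND 35: p_9 = 35·62231163163 + 5175436551 = 2183266147256, q_9 = 35·1345593027 + 111905852 = 47207661797 → 2183266147256/47207661797
APPEND 27: p_10 = 27·2183266147256 + 62231163163 = 59010417139075, q_10 = 27·47207661797 + 1345593027 = 1275952461546 → 59010417139075/1275952461546
APPEND 15: p_11 = 15·59010417139075 + 2183266147256 = 887339523233381, q_11 = 15·1275952461546 + 47207661797 = 19186494584987 → 887339523233381/19186494584987
APPEND 15: p_12 = 15·887339523233381 + 59010417139075 = 13369103265639790, q_12 = 15·19186494584987 + 1275952461546 = 289073371236351 → 13369103265639790/289073371236351
APPEND 45: p_13 = 45·13369103265639790 + 887339523233381 = 602496986477023931, q_13 = 45·289073371236351 + 19186494584987 = 13027488200220782 → 602496986477023931/13027488200220782
APPEND 37: p_14 = 37·602496986477023931 + 13369103265639790 = 22305757602915525237, q_14 = 37·13027488200220782 + 289073371236351 = 482306136779405285 → 22305757602915525237/482306136779405285
APPEND 48: p_15 = 48·22305757602915525237 + 602496986477023931 = 1071278861926422235307, q_15 = 48·482306136779405285 + 13027488200220782 = 23163722053611674462 → 1071278861926422235307/23163722053611674462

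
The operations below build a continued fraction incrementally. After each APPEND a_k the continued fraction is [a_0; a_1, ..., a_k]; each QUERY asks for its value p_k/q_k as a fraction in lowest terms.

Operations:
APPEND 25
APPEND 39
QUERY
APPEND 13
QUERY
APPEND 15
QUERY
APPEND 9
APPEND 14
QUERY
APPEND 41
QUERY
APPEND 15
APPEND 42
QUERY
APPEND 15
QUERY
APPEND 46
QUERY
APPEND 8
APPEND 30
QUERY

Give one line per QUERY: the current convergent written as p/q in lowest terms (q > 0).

APPEND 25: p_0 = 25·1 + 0 = 25, q_0 = 25·0 + 1 = 1 → 25/1
APPEND 39: p_1 = 39·25 + 1 = 976, q_1 = 39·1 + 0 = 39 → 976/39
APPEND 13: p_2 = 13·976 + 25 = 12713, q_2 = 13·39 + 1 = 508 → 12713/508
APPEND 15: p_3 = 15·12713 + 976 = 191671, q_3 = 15·508 + 39 = 7659 → 191671/7659
APPEND 9: p_4 = 9·191671 + 12713 = 1737752, q_4 = 9·7659 + 508 = 69439 → 1737752/69439
APPEND 14: p_5 = 14·1737752 + 191671 = 24520199, q_5 = 14·69439 + 7659 = 979805 → 24520199/979805
APPEND 41: p_6 = 41·24520199 + 1737752 = 1007065911, q_6 = 41·979805 + 69439 = 40241444 → 1007065911/40241444
APPEND 15: p_7 = 15·1007065911 + 24520199 = 15130508864, q_7 = 15·40241444 + 979805 = 604601465 → 15130508864/604601465
APPEND 42: p_8 = 42·15130508864 + 1007065911 = 636488438199, q_8 = 42·604601465 + 40241444 = 25433502974 → 636488438199/25433502974
APPEND 15: p_9 = 15·636488438199 + 15130508864 = 9562457081849, q_9 = 15·25433502974 + 604601465 = 382107146075 → 9562457081849/382107146075
APPEND 46: p_10 = 46·9562457081849 + 636488438199 = 440509514203253, q_10 = 46·382107146075 + 25433502974 = 17602362222424 → 440509514203253/17602362222424
APPEND 8: p_11 = 8·440509514203253 + 9562457081849 = 3533638570707873, q_11 = 8·17602362222424 + 382107146075 = 141201004925467 → 3533638570707873/141201004925467
APPEND 30: p_12 = 30·3533638570707873 + 440509514203253 = 106449666635439443, q_12 = 30·141201004925467 + 17602362222424 = 4253632509986434 → 106449666635439443/4253632509986434

976/39
12713/508
191671/7659
24520199/979805
1007065911/40241444
636488438199/25433502974
9562457081849/382107146075
440509514203253/17602362222424
106449666635439443/4253632509986434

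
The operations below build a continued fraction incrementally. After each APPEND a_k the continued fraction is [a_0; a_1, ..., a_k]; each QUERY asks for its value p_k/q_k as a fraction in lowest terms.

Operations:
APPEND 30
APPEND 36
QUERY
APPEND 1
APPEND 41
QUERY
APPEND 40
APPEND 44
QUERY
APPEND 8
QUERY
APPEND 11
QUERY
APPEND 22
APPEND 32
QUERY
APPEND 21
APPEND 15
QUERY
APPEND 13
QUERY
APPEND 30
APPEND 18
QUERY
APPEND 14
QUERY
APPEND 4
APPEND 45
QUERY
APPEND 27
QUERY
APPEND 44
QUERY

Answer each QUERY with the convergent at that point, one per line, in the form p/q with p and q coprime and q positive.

1081/36
46632/1553
82167836/2736461
659209079/21953845
7333467705/244228756
5191189422553/172883796020
1642845790005583/54712204339475
21466172243444781/714894611116072
11642770407923727015/387742804291905502
163644413724025527223/5449900810624498663
30143563552405188143038/1003880472916170005593
814542436340244105697933/27126960114783380051165
35870010762523145838852090/1194590125523384892256853

APPEND 30: p_0 = 30·1 + 0 = 30, q_0 = 30·0 + 1 = 1 → 30/1
APPEND 36: p_1 = 36·30 + 1 = 1081, q_1 = 36·1 + 0 = 36 → 1081/36
APPEND 1: p_2 = 1·1081 + 30 = 1111, q_2 = 1·36 + 1 = 37 → 1111/37
APPEND 41: p_3 = 41·1111 + 1081 = 46632, q_3 = 41·37 + 36 = 1553 → 46632/1553
APPEND 40: p_4 = 40·46632 + 1111 = 1866391, q_4 = 40·1553 + 37 = 62157 → 1866391/62157
APPEND 44: p_5 = 44·1866391 + 46632 = 82167836, q_5 = 44·62157 + 1553 = 2736461 → 82167836/2736461
APPEND 8: p_6 = 8·82167836 + 1866391 = 659209079, q_6 = 8·2736461 + 62157 = 21953845 → 659209079/21953845
APPEND 11: p_7 = 11·659209079 + 82167836 = 7333467705, q_7 = 11·21953845 + 2736461 = 244228756 → 7333467705/244228756
APPEND 22: p_8 = 22·7333467705 + 659209079 = 161995498589, q_8 = 22·244228756 + 21953845 = 5394986477 → 161995498589/5394986477
APPEND 32: p_9 = 32·161995498589 + 7333467705 = 5191189422553, q_9 = 32·5394986477 + 244228756 = 172883796020 → 5191189422553/172883796020
APPEND 21: p_10 = 21·5191189422553 + 161995498589 = 109176973372202, q_10 = 21·172883796020 + 5394986477 = 3635954702897 → 109176973372202/3635954702897
APPEND 15: p_11 = 15·109176973372202 + 5191189422553 = 1642845790005583, q_11 = 15·3635954702897 + 172883796020 = 54712204339475 → 1642845790005583/54712204339475
APPEND 13: p_12 = 13·1642845790005583 + 109176973372202 = 21466172243444781, q_12 = 13·54712204339475 + 3635954702897 = 714894611116072 → 21466172243444781/714894611116072
APPEND 30: p_13 = 30·21466172243444781 + 1642845790005583 = 645628013093349013, q_13 = 30·714894611116072 + 54712204339475 = 21501550537821635 → 645628013093349013/21501550537821635
APPEND 18: p_14 = 18·645628013093349013 + 21466172243444781 = 11642770407923727015, q_14 = 18·21501550537821635 + 714894611116072 = 387742804291905502 → 11642770407923727015/387742804291905502
APPEND 14: p_15 = 14·11642770407923727015 + 645628013093349013 = 163644413724025527223, q_15 = 14·387742804291905502 + 21501550537821635 = 5449900810624498663 → 163644413724025527223/5449900810624498663
APPEND 4: p_16 = 4·163644413724025527223 + 11642770407923727015 = 666220425304025835907, q_16 = 4·5449900810624498663 + 387742804291905502 = 22187346046789900154 → 666220425304025835907/22187346046789900154
APPEND 45: p_17 = 45·666220425304025835907 + 163644413724025527223 = 30143563552405188143038, q_17 = 45·22187346046789900154 + 5449900810624498663 = 1003880472916170005593 → 30143563552405188143038/1003880472916170005593
APPEND 27: p_18 = 27·30143563552405188143038 + 666220425304025835907 = 814542436340244105697933, q_18 = 27·1003880472916170005593 + 22187346046789900154 = 27126960114783380051165 → 814542436340244105697933/27126960114783380051165
APPEND 44: p_19 = 44·814542436340244105697933 + 30143563552405188143038 = 35870010762523145838852090, q_19 = 44·27126960114783380051165 + 1003880472916170005593 = 1194590125523384892256853 → 35870010762523145838852090/1194590125523384892256853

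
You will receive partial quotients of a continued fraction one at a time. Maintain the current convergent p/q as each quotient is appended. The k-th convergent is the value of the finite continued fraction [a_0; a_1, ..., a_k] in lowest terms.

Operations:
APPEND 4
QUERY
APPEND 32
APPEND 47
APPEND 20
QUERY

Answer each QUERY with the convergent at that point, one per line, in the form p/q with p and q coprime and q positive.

4/1
121469/30132

APPEND 4: p_0 = 4·1 + 0 = 4, q_0 = 4·0 + 1 = 1 → 4/1
APPEND 32: p_1 = 32·4 + 1 = 129, q_1 = 32·1 + 0 = 32 → 129/32
APPEND 47: p_2 = 47·129 + 4 = 6067, q_2 = 47·32 + 1 = 1505 → 6067/1505
APPEND 20: p_3 = 20·6067 + 129 = 121469, q_3 = 20·1505 + 32 = 30132 → 121469/30132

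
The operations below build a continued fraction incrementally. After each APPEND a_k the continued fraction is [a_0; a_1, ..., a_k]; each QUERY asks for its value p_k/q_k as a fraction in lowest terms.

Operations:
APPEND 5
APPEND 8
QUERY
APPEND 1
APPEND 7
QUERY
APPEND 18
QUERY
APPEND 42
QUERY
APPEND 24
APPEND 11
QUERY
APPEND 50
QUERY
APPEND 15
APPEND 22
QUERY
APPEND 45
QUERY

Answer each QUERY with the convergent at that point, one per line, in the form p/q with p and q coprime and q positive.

APPEND 5: p_0 = 5·1 + 0 = 5, q_0 = 5·0 + 1 = 1 → 5/1
APPEND 8: p_1 = 8·5 + 1 = 41, q_1 = 8·1 + 0 = 8 → 41/8
APPEND 1: p_2 = 1·41 + 5 = 46, q_2 = 1·8 + 1 = 9 → 46/9
APPEND 7: p_3 = 7·46 + 41 = 363, q_3 = 7·9 + 8 = 71 → 363/71
APPEND 18: p_4 = 18·363 + 46 = 6580, q_4 = 18·71 + 9 = 1287 → 6580/1287
APPEND 42: p_5 = 42·6580 + 363 = 276723, q_5 = 42·1287 + 71 = 54125 → 276723/54125
APPEND 24: p_6 = 24·276723 + 6580 = 6647932, q_6 = 24·54125 + 1287 = 1300287 → 6647932/1300287
APPEND 11: p_7 = 11·6647932 + 276723 = 73403975, q_7 = 11·1300287 + 54125 = 14357282 → 73403975/14357282
APPEND 50: p_8 = 50·73403975 + 6647932 = 3676846682, q_8 = 50·14357282 + 1300287 = 719164387 → 3676846682/719164387
APPEND 15: p_9 = 15·3676846682 + 73403975 = 55226104205, q_9 = 15·719164387 + 14357282 = 10801823087 → 55226104205/10801823087
APPEND 22: p_10 = 22·55226104205 + 3676846682 = 1218651139192, q_10 = 22·10801823087 + 719164387 = 238359272301 → 1218651139192/238359272301
APPEND 45: p_11 = 45·1218651139192 + 55226104205 = 54894527367845, q_11 = 45·238359272301 + 10801823087 = 10736969076632 → 54894527367845/10736969076632

41/8
363/71
6580/1287
276723/54125
73403975/14357282
3676846682/719164387
1218651139192/238359272301
54894527367845/10736969076632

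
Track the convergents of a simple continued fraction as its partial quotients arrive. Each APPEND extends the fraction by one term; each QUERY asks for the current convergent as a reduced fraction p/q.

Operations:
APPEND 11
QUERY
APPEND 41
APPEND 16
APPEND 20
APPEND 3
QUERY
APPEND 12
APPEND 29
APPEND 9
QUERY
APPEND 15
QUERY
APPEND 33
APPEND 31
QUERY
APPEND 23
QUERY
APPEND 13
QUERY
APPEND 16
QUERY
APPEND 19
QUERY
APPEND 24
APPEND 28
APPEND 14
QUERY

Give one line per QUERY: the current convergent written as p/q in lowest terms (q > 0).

APPEND 11: p_0 = 11·1 + 0 = 11, q_0 = 11·0 + 1 = 1 → 11/1
APPEND 41: p_1 = 41·11 + 1 = 452, q_1 = 41·1 + 0 = 41 → 452/41
APPEND 16: p_2 = 16·452 + 11 = 7243, q_2 = 16·41 + 1 = 657 → 7243/657
APPEND 20: p_3 = 20·7243 + 452 = 145312, q_3 = 20·657 + 41 = 13181 → 145312/13181
APPEND 3: p_4 = 3·145312 + 7243 = 443179, q_4 = 3·13181 + 657 = 40200 → 443179/40200
APPEND 12: p_5 = 12·443179 + 145312 = 5463460, q_5 = 12·40200 + 13181 = 495581 → 5463460/495581
APPEND 29: p_6 = 29·5463460 + 443179 = 158883519, q_6 = 29·495581 + 40200 = 14412049 → 158883519/14412049
APPEND 9: p_7 = 9·158883519 + 5463460 = 1435415131, q_7 = 9·14412049 + 495581 = 130204022 → 1435415131/130204022
APPEND 15: p_8 = 15·1435415131 + 158883519 = 21690110484, q_8 = 15·130204022 + 14412049 = 1967472379 → 21690110484/1967472379
APPEND 33: p_9 = 33·21690110484 + 1435415131 = 717209061103, q_9 = 33·1967472379 + 130204022 = 65056792529 → 717209061103/65056792529
APPEND 31: p_10 = 31·717209061103 + 21690110484 = 22255171004677, q_10 = 31·65056792529 + 1967472379 = 2018728040778 → 22255171004677/2018728040778
APPEND 23: p_11 = 23·22255171004677 + 717209061103 = 512586142168674, q_11 = 23·2018728040778 + 65056792529 = 46495801730423 → 512586142168674/46495801730423
APPEND 13: p_12 = 13·512586142168674 + 22255171004677 = 6685875019197439, q_12 = 13·46495801730423 + 2018728040778 = 606464150536277 → 6685875019197439/606464150536277
APPEND 16: p_13 = 16·6685875019197439 + 512586142168674 = 107486586449327698, q_13 = 16·606464150536277 + 46495801730423 = 9749922210310855 → 107486586449327698/9749922210310855
APPEND 19: p_14 = 19·107486586449327698 + 6685875019197439 = 2048931017556423701, q_14 = 19·9749922210310855 + 606464150536277 = 185854986146442522 → 2048931017556423701/185854986146442522
APPEND 24: p_15 = 24·2048931017556423701 + 107486586449327698 = 49281831007803496522, q_15 = 24·185854986146442522 + 9749922210310855 = 4470269589724931383 → 49281831007803496522/4470269589724931383
APPEND 28: p_16 = 28·49281831007803496522 + 2048931017556423701 = 1381940199236054326317, q_16 = 28·4470269589724931383 + 185854986146442522 = 125353403498444521246 → 1381940199236054326317/125353403498444521246
APPEND 14: p_17 = 14·1381940199236054326317 + 49281831007803496522 = 19396444620312564064960, q_17 = 14·125353403498444521246 + 4470269589724931383 = 1759417918567948228827 → 19396444620312564064960/1759417918567948228827

11/1
443179/40200
1435415131/130204022
21690110484/1967472379
22255171004677/2018728040778
512586142168674/46495801730423
6685875019197439/606464150536277
107486586449327698/9749922210310855
2048931017556423701/185854986146442522
19396444620312564064960/1759417918567948228827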